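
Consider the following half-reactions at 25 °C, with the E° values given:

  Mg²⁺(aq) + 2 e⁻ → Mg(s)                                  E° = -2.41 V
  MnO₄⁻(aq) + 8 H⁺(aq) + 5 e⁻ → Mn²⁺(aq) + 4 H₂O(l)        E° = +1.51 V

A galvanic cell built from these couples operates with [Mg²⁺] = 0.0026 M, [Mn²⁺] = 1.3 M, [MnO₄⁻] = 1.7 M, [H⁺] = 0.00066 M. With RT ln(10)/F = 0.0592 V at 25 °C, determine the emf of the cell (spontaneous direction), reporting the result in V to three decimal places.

MnO₄⁻/Mn²⁺ is the cathode (higher E°), Mg²⁺/Mg the anode: E°cell = +1.51 − (-2.41) = +3.92 V, n = 10.
Overall: 2 MnO₄⁻(aq) + 16 H⁺(aq) + 5 Mg(s) → 2 Mn²⁺(aq) + 8 H₂O(l) + 5 Mg²⁺(aq)
Q = [Mn²⁺]^2·[Mg²⁺]^5 / ([MnO₄⁻]^2·[H⁺]^16); log Q = 37.729.
E = E° − (0.0592/n) log Q = +3.92 − (0.0592/10)(37.729) = +3.697 V.

+3.697 V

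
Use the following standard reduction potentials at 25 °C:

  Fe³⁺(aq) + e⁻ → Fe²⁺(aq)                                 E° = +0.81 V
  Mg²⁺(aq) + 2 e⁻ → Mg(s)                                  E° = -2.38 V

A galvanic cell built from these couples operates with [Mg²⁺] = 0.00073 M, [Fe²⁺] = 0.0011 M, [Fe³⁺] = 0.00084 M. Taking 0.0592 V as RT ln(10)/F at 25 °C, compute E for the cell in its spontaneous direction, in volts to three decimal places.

Fe³⁺/Fe²⁺ is the cathode (higher E°), Mg²⁺/Mg the anode: E°cell = +0.81 − (-2.38) = +3.19 V, n = 2.
Overall: 2 Fe³⁺(aq) + Mg(s) → 2 Fe²⁺(aq) + Mg²⁺(aq)
Q = [Fe²⁺]^2·[Mg²⁺] / ([Fe³⁺]^2); log Q = -2.902.
E = E° − (0.0592/n) log Q = +3.19 − (0.0592/2)(-2.902) = +3.276 V.

+3.276 V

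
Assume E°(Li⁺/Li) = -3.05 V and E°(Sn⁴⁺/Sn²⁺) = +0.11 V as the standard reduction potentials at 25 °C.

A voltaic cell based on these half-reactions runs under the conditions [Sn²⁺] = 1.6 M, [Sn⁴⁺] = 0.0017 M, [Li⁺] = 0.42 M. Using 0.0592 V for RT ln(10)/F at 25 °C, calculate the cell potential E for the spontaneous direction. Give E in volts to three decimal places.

Sn⁴⁺/Sn²⁺ is the cathode (higher E°), Li⁺/Li the anode: E°cell = +0.11 − (-3.05) = +3.16 V, n = 2.
Overall: Sn⁴⁺(aq) + 2 Li(s) → Sn²⁺(aq) + 2 Li⁺(aq)
Q = [Sn²⁺]·[Li⁺]^2 / ([Sn⁴⁺]); log Q = 2.220.
E = E° − (0.0592/n) log Q = +3.16 − (0.0592/2)(2.220) = +3.094 V.

+3.094 V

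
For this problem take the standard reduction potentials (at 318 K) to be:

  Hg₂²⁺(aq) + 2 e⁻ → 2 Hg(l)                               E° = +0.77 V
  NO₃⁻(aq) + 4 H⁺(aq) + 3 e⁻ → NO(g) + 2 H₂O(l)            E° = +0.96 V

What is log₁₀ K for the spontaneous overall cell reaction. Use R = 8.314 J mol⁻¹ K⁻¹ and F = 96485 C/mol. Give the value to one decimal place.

18.1

Cathode: NO₃⁻/NO; anode: Hg₂²⁺/Hg. E°cell = (+0.96) − (+0.77) = +0.19 V, with n = 6.
ΔG° = −nFE° = −RT ln K, so ln K = nFE°/(RT) = (6)(96485)(+0.19) / ((8.314)(318)) = 41.603.
log₁₀ K = 41.603 / ln 10 = 18.1.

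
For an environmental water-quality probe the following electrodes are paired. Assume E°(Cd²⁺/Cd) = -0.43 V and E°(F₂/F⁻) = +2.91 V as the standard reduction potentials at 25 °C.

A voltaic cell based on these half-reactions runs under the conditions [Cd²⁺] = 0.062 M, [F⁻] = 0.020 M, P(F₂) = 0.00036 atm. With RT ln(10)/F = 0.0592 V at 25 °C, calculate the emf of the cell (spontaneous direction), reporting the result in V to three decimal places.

F₂/F⁻ is the cathode (higher E°), Cd²⁺/Cd the anode: E°cell = +2.91 − (-0.43) = +3.34 V, n = 2.
Overall: F₂(g) + Cd(s) → 2 F⁻(aq) + Cd²⁺(aq)
Q = [F⁻]^2·[Cd²⁺] / (P(F₂)); log Q = -1.162.
E = E° − (0.0592/n) log Q = +3.34 − (0.0592/2)(-1.162) = +3.374 V.

+3.374 V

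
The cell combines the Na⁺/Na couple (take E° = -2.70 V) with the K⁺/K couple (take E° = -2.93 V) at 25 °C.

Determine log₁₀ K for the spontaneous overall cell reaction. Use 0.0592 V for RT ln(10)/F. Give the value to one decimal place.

Cathode: Na⁺/Na; anode: K⁺/K. E°cell = +0.23 V, n = 1.
log K = nE°cell / 0.0592 = (1)(+0.23) / 0.0592 = 3.9.

3.9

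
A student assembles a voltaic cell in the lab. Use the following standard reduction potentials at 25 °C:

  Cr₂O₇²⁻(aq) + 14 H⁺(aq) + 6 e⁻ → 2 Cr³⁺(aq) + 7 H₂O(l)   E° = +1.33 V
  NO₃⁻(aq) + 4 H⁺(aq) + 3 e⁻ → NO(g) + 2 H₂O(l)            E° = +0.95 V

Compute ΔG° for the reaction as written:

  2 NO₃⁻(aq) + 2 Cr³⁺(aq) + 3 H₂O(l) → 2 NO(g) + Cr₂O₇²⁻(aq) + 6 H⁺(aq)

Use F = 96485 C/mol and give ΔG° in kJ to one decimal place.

As written, NO₃⁻/NO is reduced (cathode) and Cr₂O₇²⁻/Cr³⁺ is oxidised (anode), so E°cell = (+0.95) − (+1.33) = -0.38 V.
Balancing electrons gives n = 6.
ΔG° = −nFE° = −(6)(96485)(-0.38) = 219,986 J = +220.0 kJ.

+220.0 kJ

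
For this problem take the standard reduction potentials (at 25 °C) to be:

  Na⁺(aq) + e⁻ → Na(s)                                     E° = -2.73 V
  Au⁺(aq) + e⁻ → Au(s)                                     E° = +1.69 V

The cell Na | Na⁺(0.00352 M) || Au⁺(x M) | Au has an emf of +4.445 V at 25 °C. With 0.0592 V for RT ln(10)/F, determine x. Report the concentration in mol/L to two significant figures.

0.0093 M

Au⁺/Au is the cathode, Na⁺/Na the anode: E°cell = +4.42 V, n = 1.
Overall reaction: Au⁺(aq) + Na(s) → Au(s) + Na⁺(aq); Q = [Na⁺]^1/[Au⁺]^1.
From E = E° − (0.0592/n) log Q: log Q = (E° − E)·n/0.0592 = (+4.42 − (+4.445))·1/0.0592 = -0.4223.
So 1·log[Au⁺] = 1·log(0.00352) − log Q = -2.4535 − (-0.4223) = -2.0312; [Au⁺] = 10^(-2.0312) ≈ 0.0093 M.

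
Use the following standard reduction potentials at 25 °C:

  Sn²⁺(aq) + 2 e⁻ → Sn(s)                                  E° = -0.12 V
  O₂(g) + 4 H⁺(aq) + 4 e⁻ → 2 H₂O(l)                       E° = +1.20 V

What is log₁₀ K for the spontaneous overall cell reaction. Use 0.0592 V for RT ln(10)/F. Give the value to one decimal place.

89.2

Cathode: O₂/H₂O; anode: Sn²⁺/Sn. E°cell = +1.32 V, n = 4.
log K = nE°cell / 0.0592 = (4)(+1.32) / 0.0592 = 89.2.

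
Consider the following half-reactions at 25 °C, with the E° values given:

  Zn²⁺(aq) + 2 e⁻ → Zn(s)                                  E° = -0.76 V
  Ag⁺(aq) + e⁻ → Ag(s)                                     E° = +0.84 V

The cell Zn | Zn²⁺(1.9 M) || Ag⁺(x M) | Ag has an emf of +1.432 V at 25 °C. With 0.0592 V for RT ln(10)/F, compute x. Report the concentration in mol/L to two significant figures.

0.0020 M

Ag⁺/Ag is the cathode, Zn²⁺/Zn the anode: E°cell = +1.60 V, n = 2.
Overall reaction: 2 Ag⁺(aq) + Zn(s) → 2 Ag(s) + Zn²⁺(aq); Q = [Zn²⁺]^1/[Ag⁺]^2.
From E = E° − (0.0592/n) log Q: log Q = (E° − E)·n/0.0592 = (+1.60 − (+1.432))·2/0.0592 = 5.6757.
So 2·log[Ag⁺] = 1·log(1.9) − log Q = 0.2788 − (5.6757) = -5.3969; log[Ag⁺] = -5.3969 / 2 = -2.6984; [Ag⁺] = 10^(-2.6984) ≈ 0.0020 M.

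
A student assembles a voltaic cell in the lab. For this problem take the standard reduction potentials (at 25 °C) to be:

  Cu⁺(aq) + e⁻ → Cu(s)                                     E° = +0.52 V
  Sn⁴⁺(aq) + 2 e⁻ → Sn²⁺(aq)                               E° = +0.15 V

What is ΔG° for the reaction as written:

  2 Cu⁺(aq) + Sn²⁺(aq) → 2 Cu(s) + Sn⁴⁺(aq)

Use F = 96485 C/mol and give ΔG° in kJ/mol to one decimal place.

As written, Cu⁺/Cu is reduced (cathode) and Sn⁴⁺/Sn²⁺ is oxidised (anode), so E°cell = (+0.52) − (+0.15) = +0.37 V.
Balancing electrons gives n = 2.
ΔG° = −nFE° = −(2)(96485)(+0.37) = -71,399 J = -71.4 kJ/mol.

-71.4 kJ/mol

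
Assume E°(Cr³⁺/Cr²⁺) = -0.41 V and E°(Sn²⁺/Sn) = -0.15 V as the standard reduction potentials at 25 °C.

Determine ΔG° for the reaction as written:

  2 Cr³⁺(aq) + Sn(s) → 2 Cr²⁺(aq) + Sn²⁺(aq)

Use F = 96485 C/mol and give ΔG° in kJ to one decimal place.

As written, Cr³⁺/Cr²⁺ is reduced (cathode) and Sn²⁺/Sn is oxidised (anode), so E°cell = (-0.41) − (-0.15) = -0.26 V.
Balancing electrons gives n = 2.
ΔG° = −nFE° = −(2)(96485)(-0.26) = 50,172 J = +50.2 kJ.

+50.2 kJ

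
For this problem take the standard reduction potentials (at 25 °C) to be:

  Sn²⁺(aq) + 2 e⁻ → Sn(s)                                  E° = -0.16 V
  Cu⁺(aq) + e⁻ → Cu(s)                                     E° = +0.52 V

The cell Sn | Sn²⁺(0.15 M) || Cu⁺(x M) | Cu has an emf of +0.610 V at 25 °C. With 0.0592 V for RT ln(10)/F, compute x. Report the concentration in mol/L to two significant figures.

0.025 M

Cu⁺/Cu is the cathode, Sn²⁺/Sn the anode: E°cell = +0.68 V, n = 2.
Overall reaction: 2 Cu⁺(aq) + Sn(s) → 2 Cu(s) + Sn²⁺(aq); Q = [Sn²⁺]^1/[Cu⁺]^2.
From E = E° − (0.0592/n) log Q: log Q = (E° − E)·n/0.0592 = (+0.68 − (+0.610))·2/0.0592 = 2.3649.
So 2·log[Cu⁺] = 1·log(0.15) − log Q = -0.8239 − (2.3649) = -3.1888; log[Cu⁺] = -3.1888 / 2 = -1.5944; [Cu⁺] = 10^(-1.5944) ≈ 0.025 M.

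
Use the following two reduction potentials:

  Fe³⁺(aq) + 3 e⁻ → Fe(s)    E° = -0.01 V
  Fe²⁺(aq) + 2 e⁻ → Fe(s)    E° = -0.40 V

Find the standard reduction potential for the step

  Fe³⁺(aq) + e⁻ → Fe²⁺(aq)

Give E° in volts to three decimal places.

+0.770 V

Sequential free energies add, so n₃E°₃ = n₁E°₁ + n₂E°₂.
With n₃ = 3, and the known step contributing 2×(-0.40) V, the unknown satisfies 1·E° = 3×(-0.01) − 2×(-0.40) = +0.770.
E° = +0.770 / 1 = +0.770 V.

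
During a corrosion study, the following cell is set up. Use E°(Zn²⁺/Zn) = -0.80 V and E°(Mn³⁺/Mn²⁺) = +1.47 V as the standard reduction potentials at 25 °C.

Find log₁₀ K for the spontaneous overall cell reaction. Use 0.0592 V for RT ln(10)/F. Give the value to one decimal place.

Cathode: Mn³⁺/Mn²⁺; anode: Zn²⁺/Zn. E°cell = +2.27 V, n = 2.
log K = nE°cell / 0.0592 = (2)(+2.27) / 0.0592 = 76.7.

76.7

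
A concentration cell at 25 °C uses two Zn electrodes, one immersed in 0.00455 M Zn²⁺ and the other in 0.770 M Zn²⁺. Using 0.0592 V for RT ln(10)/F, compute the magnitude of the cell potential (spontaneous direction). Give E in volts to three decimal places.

For a concentration cell E°cell = 0. The 0.770 M side is the cathode (reduction is favoured where [Zn²⁺] is higher).
With n = 2, E = −(0.0592/2) log([Zn²⁺]ₐₙ/[Zn²⁺]꜀ₐₜ) = −(0.0592/2) log(0.00455/0.77) = −(0.0592/2)(-2.228) = +0.066 V.

+0.066 V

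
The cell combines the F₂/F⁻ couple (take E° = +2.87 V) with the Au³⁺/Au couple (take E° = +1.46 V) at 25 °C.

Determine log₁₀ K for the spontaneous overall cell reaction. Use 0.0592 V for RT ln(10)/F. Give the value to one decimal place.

Cathode: F₂/F⁻; anode: Au³⁺/Au. E°cell = +1.41 V, n = 6.
log K = nE°cell / 0.0592 = (6)(+1.41) / 0.0592 = 142.9.

142.9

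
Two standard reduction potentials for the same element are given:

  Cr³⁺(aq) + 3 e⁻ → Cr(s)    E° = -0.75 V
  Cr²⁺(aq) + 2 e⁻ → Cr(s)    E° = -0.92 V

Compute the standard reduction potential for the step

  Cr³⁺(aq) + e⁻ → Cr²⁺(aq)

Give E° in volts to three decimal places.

Sequential free energies add, so n₃E°₃ = n₁E°₁ + n₂E°₂.
With n₃ = 3, and the known step contributing 2×(-0.92) V, the unknown satisfies 1·E° = 3×(-0.75) − 2×(-0.92) = -0.410.
E° = -0.410 / 1 = -0.410 V.

-0.410 V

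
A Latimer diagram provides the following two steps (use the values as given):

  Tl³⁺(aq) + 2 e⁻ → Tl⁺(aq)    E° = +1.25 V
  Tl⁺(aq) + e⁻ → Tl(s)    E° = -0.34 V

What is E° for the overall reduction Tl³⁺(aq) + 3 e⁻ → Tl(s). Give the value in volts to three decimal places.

Since ΔG° = −nFE° is additive over sequential reductions, n₃E°₃ = n₁E°₁ + n₂E°₂.
E°₃ = (2×+1.25 + 1×-0.34) / 3 = (+2.160) / 3 = +0.720 V.

+0.720 V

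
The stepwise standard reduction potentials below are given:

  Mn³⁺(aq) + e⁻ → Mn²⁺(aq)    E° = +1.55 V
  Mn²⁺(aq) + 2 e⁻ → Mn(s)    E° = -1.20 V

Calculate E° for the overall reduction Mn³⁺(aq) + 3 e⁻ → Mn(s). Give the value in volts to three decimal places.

-0.283 V

Since ΔG° = −nFE° is additive over sequential reductions, n₃E°₃ = n₁E°₁ + n₂E°₂.
E°₃ = (1×+1.55 + 2×-1.20) / 3 = (-0.850) / 3 = -0.283 V.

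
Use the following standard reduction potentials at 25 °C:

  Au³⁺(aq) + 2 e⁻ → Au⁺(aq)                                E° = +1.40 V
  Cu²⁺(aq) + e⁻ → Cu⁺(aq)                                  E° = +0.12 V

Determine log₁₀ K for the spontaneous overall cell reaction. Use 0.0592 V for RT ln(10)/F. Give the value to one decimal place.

43.2

Cathode: Au³⁺/Au⁺; anode: Cu²⁺/Cu⁺. E°cell = +1.28 V, n = 2.
log K = nE°cell / 0.0592 = (2)(+1.28) / 0.0592 = 43.2.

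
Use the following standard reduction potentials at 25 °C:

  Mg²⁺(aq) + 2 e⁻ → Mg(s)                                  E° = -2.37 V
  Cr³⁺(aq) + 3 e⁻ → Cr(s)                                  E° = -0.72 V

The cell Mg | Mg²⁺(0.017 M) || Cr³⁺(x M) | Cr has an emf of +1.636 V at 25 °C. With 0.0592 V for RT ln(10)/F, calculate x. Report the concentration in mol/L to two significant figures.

0.00043 M

Cr³⁺/Cr is the cathode, Mg²⁺/Mg the anode: E°cell = +1.65 V, n = 6.
Overall reaction: 2 Cr³⁺(aq) + 3 Mg(s) → 2 Cr(s) + 3 Mg²⁺(aq); Q = [Mg²⁺]^3/[Cr³⁺]^2.
From E = E° − (0.0592/n) log Q: log Q = (E° − E)·n/0.0592 = (+1.65 − (+1.636))·6/0.0592 = 1.4189.
So 2·log[Cr³⁺] = 3·log(0.017) − log Q = -5.3087 − (1.4189) = -6.7276; log[Cr³⁺] = -6.7276 / 2 = -3.3638; [Cr³⁺] = 10^(-3.3638) ≈ 0.00043 M.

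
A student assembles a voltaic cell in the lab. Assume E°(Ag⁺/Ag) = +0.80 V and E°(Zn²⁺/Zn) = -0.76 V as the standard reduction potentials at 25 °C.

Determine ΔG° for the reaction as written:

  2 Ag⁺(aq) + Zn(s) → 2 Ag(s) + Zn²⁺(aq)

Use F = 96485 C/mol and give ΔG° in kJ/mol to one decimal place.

As written, Ag⁺/Ag is reduced (cathode) and Zn²⁺/Zn is oxidised (anode), so E°cell = (+0.80) − (-0.76) = +1.56 V.
Balancing electrons gives n = 2.
ΔG° = −nFE° = −(2)(96485)(+1.56) = -301,033 J = -301.0 kJ/mol.

-301.0 kJ/mol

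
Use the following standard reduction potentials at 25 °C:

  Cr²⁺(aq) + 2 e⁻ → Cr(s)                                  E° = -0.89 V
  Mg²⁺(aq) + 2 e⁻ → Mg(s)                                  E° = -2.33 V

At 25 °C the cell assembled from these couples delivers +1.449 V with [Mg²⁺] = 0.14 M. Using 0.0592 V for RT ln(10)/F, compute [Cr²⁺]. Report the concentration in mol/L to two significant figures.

Cr²⁺/Cr is the cathode, Mg²⁺/Mg the anode: E°cell = +1.44 V, n = 2.
Overall reaction: Cr²⁺(aq) + Mg(s) → Cr(s) + Mg²⁺(aq); Q = [Mg²⁺]^1/[Cr²⁺]^1.
From E = E° − (0.0592/n) log Q: log Q = (E° − E)·n/0.0592 = (+1.44 − (+1.449))·2/0.0592 = -0.3041.
So 1·log[Cr²⁺] = 1·log(0.14) − log Q = -0.8539 − (-0.3041) = -0.5498; [Cr²⁺] = 10^(-0.5498) ≈ 0.28 M.

0.28 M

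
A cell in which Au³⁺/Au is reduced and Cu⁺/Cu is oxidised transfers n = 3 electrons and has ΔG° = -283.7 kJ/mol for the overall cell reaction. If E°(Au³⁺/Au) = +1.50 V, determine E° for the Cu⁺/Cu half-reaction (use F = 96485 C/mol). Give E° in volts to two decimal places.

E°cell = −ΔG°/(nF) = −(-283.7×10³)/((3)(96485)) = +0.980 V.
Since Au³⁺/Au is the cathode and Cu⁺/Cu the anode, E°cell = E°(Au³⁺/Au) − E°(Cu⁺/Cu).
So E°(Cu⁺/Cu) = E°(Au³⁺/Au) − E°cell = (+1.50) − (+0.980) = +0.52 V.

+0.52 V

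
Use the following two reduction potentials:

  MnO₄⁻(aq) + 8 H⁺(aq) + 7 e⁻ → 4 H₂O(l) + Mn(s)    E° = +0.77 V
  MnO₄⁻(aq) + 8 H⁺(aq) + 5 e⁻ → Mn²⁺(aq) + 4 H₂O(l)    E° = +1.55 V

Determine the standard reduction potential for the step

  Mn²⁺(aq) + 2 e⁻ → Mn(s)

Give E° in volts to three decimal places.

Sequential free energies add, so n₃E°₃ = n₁E°₁ + n₂E°₂.
With n₃ = 7, and the known step contributing 5×(+1.55) V, the unknown satisfies 2·E° = 7×(+0.77) − 5×(+1.55) = -2.360.
E° = -2.360 / 2 = -1.180 V.

-1.180 V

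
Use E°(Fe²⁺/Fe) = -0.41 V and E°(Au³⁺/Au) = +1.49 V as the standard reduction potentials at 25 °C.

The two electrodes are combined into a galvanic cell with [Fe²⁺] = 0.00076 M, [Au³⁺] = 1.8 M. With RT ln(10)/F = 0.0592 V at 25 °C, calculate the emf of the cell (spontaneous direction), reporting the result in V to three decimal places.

Au³⁺/Au is the cathode (higher E°), Fe²⁺/Fe the anode: E°cell = +1.49 − (-0.41) = +1.90 V, n = 6.
Overall: 2 Au³⁺(aq) + 3 Fe(s) → 2 Au(s) + 3 Fe²⁺(aq)
Q = [Fe²⁺]^3 / ([Au³⁺]^2); log Q = -9.868.
E = E° − (0.0592/n) log Q = +1.90 − (0.0592/6)(-9.868) = +1.997 V.

+1.997 V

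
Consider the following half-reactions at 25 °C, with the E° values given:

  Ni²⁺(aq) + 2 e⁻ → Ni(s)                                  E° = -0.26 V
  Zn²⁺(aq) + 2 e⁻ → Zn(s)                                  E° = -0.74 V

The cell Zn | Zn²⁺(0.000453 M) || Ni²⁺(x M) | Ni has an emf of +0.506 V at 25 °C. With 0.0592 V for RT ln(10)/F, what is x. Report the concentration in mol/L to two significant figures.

0.0034 M

Ni²⁺/Ni is the cathode, Zn²⁺/Zn the anode: E°cell = +0.48 V, n = 2.
Overall reaction: Ni²⁺(aq) + Zn(s) → Ni(s) + Zn²⁺(aq); Q = [Zn²⁺]^1/[Ni²⁺]^1.
From E = E° − (0.0592/n) log Q: log Q = (E° − E)·n/0.0592 = (+0.48 − (+0.506))·2/0.0592 = -0.8784.
So 1·log[Ni²⁺] = 1·log(0.000453) − log Q = -3.3439 − (-0.8784) = -2.4655; [Ni²⁺] = 10^(-2.4655) ≈ 0.0034 M.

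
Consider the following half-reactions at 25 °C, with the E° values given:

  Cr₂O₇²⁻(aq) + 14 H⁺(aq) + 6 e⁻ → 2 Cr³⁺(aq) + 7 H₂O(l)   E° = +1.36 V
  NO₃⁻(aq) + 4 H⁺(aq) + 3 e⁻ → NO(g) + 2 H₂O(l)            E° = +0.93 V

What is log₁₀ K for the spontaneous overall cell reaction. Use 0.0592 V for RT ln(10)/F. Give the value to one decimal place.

43.6

Cathode: Cr₂O₇²⁻/Cr³⁺; anode: NO₃⁻/NO. E°cell = +0.43 V, n = 6.
log K = nE°cell / 0.0592 = (6)(+0.43) / 0.0592 = 43.6.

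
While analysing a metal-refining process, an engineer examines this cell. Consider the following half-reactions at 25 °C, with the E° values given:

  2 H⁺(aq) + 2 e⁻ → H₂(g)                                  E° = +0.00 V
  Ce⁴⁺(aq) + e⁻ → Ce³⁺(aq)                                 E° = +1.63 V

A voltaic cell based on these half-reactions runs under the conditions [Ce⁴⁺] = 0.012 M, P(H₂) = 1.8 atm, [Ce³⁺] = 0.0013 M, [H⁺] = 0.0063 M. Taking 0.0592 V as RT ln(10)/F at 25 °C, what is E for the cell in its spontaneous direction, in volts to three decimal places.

Ce⁴⁺/Ce³⁺ is the cathode (higher E°), H⁺/H₂ the anode: E°cell = +1.63 − (+0.00) = +1.63 V, n = 2.
Overall: 2 Ce⁴⁺(aq) + H₂(g) → 2 Ce³⁺(aq) + 2 H⁺(aq)
Q = [Ce³⁺]^2·[H⁺]^2 / ([Ce⁴⁺]^2·P(H₂)); log Q = -6.587.
E = E° − (0.0592/n) log Q = +1.63 − (0.0592/2)(-6.587) = +1.825 V.

+1.825 V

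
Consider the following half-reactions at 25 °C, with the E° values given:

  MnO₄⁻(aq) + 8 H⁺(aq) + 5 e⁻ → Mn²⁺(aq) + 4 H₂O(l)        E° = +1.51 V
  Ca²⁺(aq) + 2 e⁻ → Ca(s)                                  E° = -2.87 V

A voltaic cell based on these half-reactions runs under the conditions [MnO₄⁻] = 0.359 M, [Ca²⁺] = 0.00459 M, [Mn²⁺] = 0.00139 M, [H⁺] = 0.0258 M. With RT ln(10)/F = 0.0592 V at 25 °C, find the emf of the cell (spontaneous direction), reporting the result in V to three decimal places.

+4.327 V

MnO₄⁻/Mn²⁺ is the cathode (higher E°), Ca²⁺/Ca the anode: E°cell = +1.51 − (-2.87) = +4.38 V, n = 10.
Overall: 2 MnO₄⁻(aq) + 16 H⁺(aq) + 5 Ca(s) → 2 Mn²⁺(aq) + 8 H₂O(l) + 5 Ca²⁺(aq)
Q = [Mn²⁺]^2·[Ca²⁺]^5 / ([MnO₄⁻]^2·[H⁺]^16); log Q = 8.899.
E = E° − (0.0592/n) log Q = +4.38 − (0.0592/10)(8.899) = +4.327 V.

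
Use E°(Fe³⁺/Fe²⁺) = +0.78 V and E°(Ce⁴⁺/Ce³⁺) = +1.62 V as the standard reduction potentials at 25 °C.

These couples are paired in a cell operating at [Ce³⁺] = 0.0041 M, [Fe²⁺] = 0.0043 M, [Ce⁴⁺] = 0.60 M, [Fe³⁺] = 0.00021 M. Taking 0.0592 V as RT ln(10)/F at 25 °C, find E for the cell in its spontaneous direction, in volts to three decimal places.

+1.046 V

Ce⁴⁺/Ce³⁺ is the cathode (higher E°), Fe³⁺/Fe²⁺ the anode: E°cell = +1.62 − (+0.78) = +0.84 V, n = 1.
Overall: Ce⁴⁺(aq) + Fe²⁺(aq) → Ce³⁺(aq) + Fe³⁺(aq)
Q = [Ce³⁺]·[Fe³⁺] / ([Ce⁴⁺]·[Fe²⁺]); log Q = -3.477.
E = E° − (0.0592/n) log Q = +0.84 − (0.0592/1)(-3.477) = +1.046 V.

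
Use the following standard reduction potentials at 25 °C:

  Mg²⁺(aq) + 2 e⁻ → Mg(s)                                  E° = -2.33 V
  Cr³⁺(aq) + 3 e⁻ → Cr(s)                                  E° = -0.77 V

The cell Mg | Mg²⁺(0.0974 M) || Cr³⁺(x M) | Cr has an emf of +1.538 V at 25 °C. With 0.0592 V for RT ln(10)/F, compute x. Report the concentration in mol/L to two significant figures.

Cr³⁺/Cr is the cathode, Mg²⁺/Mg the anode: E°cell = +1.56 V, n = 6.
Overall reaction: 2 Cr³⁺(aq) + 3 Mg(s) → 2 Cr(s) + 3 Mg²⁺(aq); Q = [Mg²⁺]^3/[Cr³⁺]^2.
From E = E° − (0.0592/n) log Q: log Q = (E° − E)·n/0.0592 = (+1.56 − (+1.538))·6/0.0592 = 2.2297.
So 2·log[Cr³⁺] = 3·log(0.0974) − log Q = -3.0343 − (2.2297) = -5.2640; log[Cr³⁺] = -5.2640 / 2 = -2.6320; [Cr³⁺] = 10^(-2.6320) ≈ 0.0023 M.

0.0023 M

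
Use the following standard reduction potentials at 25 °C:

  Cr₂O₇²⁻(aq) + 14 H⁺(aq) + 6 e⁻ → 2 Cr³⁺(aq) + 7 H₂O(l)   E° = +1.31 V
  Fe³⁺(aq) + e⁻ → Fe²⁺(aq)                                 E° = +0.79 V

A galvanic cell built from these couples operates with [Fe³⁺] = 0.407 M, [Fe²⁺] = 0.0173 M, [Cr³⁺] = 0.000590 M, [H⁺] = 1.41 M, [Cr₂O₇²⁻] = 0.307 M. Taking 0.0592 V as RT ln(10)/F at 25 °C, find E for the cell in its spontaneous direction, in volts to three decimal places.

Cr₂O₇²⁻/Cr³⁺ is the cathode (higher E°), Fe³⁺/Fe²⁺ the anode: E°cell = +1.31 − (+0.79) = +0.52 V, n = 6.
Overall: Cr₂O₇²⁻(aq) + 14 H⁺(aq) + 6 Fe²⁺(aq) → 2 Cr³⁺(aq) + 7 H₂O(l) + 6 Fe³⁺(aq)
Q = [Cr³⁺]^2·[Fe³⁺]^6 / ([Cr₂O₇²⁻]·[H⁺]^14·[Fe²⁺]^6); log Q = 0.195.
E = E° − (0.0592/n) log Q = +0.52 − (0.0592/6)(0.195) = +0.518 V.

+0.518 V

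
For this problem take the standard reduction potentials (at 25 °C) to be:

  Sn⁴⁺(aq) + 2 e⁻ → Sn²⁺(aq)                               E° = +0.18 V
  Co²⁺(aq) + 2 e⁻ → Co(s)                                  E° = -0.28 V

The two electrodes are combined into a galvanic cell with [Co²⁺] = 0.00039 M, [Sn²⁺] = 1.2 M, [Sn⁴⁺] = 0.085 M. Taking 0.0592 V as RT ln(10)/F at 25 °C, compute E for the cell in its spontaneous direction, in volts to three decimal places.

+0.527 V

Sn⁴⁺/Sn²⁺ is the cathode (higher E°), Co²⁺/Co the anode: E°cell = +0.18 − (-0.28) = +0.46 V, n = 2.
Overall: Sn⁴⁺(aq) + Co(s) → Sn²⁺(aq) + Co²⁺(aq)
Q = [Sn²⁺]·[Co²⁺] / ([Sn⁴⁺]); log Q = -2.259.
E = E° − (0.0592/n) log Q = +0.46 − (0.0592/2)(-2.259) = +0.527 V.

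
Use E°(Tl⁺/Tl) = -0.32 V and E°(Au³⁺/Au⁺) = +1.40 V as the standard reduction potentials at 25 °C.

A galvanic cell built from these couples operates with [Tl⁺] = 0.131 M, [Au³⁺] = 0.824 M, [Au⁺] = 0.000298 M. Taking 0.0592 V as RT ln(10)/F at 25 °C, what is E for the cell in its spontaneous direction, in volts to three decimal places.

+1.874 V

Au³⁺/Au⁺ is the cathode (higher E°), Tl⁺/Tl the anode: E°cell = +1.40 − (-0.32) = +1.72 V, n = 2.
Overall: Au³⁺(aq) + 2 Tl(s) → Au⁺(aq) + 2 Tl⁺(aq)
Q = [Au⁺]·[Tl⁺]^2 / ([Au³⁺]); log Q = -5.207.
E = E° − (0.0592/n) log Q = +1.72 − (0.0592/2)(-5.207) = +1.874 V.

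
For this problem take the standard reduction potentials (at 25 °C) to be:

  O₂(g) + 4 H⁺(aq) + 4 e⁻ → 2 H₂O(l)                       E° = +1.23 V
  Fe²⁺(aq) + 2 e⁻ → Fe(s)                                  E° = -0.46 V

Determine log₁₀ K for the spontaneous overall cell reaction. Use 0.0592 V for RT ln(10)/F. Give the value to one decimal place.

114.2

Cathode: O₂/H₂O; anode: Fe²⁺/Fe. E°cell = +1.69 V, n = 4.
log K = nE°cell / 0.0592 = (4)(+1.69) / 0.0592 = 114.2.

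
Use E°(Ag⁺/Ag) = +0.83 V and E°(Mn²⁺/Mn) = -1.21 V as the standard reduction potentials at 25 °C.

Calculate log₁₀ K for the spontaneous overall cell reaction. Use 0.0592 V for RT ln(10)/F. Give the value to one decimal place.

Cathode: Ag⁺/Ag; anode: Mn²⁺/Mn. E°cell = +2.04 V, n = 2.
log K = nE°cell / 0.0592 = (2)(+2.04) / 0.0592 = 68.9.

68.9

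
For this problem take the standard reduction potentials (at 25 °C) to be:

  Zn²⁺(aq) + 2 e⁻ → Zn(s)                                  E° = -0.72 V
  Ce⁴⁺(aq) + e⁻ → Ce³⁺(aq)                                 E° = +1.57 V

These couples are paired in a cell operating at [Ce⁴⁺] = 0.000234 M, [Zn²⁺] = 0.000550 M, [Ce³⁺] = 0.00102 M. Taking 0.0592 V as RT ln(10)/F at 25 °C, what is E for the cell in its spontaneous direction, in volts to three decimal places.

Ce⁴⁺/Ce³⁺ is the cathode (higher E°), Zn²⁺/Zn the anode: E°cell = +1.57 − (-0.72) = +2.29 V, n = 2.
Overall: 2 Ce⁴⁺(aq) + Zn(s) → 2 Ce³⁺(aq) + Zn²⁺(aq)
Q = [Ce³⁺]^2·[Zn²⁺] / ([Ce⁴⁺]^2); log Q = -1.981.
E = E° − (0.0592/n) log Q = +2.29 − (0.0592/2)(-1.981) = +2.349 V.

+2.349 V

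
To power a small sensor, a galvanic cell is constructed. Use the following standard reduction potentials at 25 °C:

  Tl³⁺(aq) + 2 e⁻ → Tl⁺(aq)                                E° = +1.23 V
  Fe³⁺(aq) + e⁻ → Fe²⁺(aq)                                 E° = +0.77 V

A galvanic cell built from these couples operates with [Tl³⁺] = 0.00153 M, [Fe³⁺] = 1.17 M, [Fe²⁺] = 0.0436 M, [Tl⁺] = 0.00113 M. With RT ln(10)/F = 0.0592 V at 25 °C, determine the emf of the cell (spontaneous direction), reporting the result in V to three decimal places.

Tl³⁺/Tl⁺ is the cathode (higher E°), Fe³⁺/Fe²⁺ the anode: E°cell = +1.23 − (+0.77) = +0.46 V, n = 2.
Overall: Tl³⁺(aq) + 2 Fe²⁺(aq) → Tl⁺(aq) + 2 Fe³⁺(aq)
Q = [Tl⁺]·[Fe³⁺]^2 / ([Tl³⁺]·[Fe²⁺]^2); log Q = 2.726.
E = E° − (0.0592/n) log Q = +0.46 − (0.0592/2)(2.726) = +0.379 V.

+0.379 V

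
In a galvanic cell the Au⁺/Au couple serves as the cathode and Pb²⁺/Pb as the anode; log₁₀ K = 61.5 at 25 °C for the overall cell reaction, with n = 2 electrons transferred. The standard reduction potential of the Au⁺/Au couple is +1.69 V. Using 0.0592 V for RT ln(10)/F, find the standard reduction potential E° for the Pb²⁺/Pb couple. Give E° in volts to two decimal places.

E°cell = (0.0592/n)·log K = (0.0592/2)(61.5) = +1.820 V.
Since Au⁺/Au is the cathode and Pb²⁺/Pb the anode, E°cell = E°(Au⁺/Au) − E°(Pb²⁺/Pb).
So E°(Pb²⁺/Pb) = E°(Au⁺/Au) − E°cell = (+1.69) − (+1.820) = -0.13 V.

-0.13 V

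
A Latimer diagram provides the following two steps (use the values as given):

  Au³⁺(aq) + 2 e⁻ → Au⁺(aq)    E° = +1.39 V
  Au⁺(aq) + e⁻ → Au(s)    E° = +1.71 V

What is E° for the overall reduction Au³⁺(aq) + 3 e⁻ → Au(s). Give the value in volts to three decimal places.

Adding the free-energy changes (−nFE°) of the two steps gives −n₃FE°₃ = −n₁FE°₁ − n₂FE°₂.
E°₃ = (2×+1.39 + 1×+1.71) / 3 = (+4.490) / 3 = +1.497 V.

+1.497 V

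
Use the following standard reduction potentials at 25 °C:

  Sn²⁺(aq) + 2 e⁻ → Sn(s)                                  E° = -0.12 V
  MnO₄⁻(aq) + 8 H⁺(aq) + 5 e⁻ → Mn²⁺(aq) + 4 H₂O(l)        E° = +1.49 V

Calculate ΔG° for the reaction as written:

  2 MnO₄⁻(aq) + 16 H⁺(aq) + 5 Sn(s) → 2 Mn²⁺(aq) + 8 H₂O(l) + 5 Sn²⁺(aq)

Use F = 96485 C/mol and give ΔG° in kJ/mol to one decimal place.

As written, MnO₄⁻/Mn²⁺ is reduced (cathode) and Sn²⁺/Sn is oxidised (anode), so E°cell = (+1.49) − (-0.12) = +1.61 V.
Balancing electrons gives n = 10.
ΔG° = −nFE° = −(10)(96485)(+1.61) = -1,553,408 J = -1553.4 kJ/mol.

-1553.4 kJ/mol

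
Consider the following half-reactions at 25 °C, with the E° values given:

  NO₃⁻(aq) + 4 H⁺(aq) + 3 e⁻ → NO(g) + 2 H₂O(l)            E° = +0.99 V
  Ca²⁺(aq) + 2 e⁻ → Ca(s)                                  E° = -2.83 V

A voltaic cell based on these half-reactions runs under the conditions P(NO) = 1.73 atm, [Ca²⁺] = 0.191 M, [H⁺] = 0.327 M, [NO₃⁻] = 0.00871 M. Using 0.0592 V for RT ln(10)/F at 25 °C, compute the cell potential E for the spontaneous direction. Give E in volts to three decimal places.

+3.758 V

NO₃⁻/NO is the cathode (higher E°), Ca²⁺/Ca the anode: E°cell = +0.99 − (-2.83) = +3.82 V, n = 6.
Overall: 2 NO₃⁻(aq) + 8 H⁺(aq) + 3 Ca(s) → 2 NO(g) + 4 H₂O(l) + 3 Ca²⁺(aq)
Q = P(NO)^2·[Ca²⁺]^3 / ([NO₃⁻]^2·[H⁺]^8); log Q = 6.323.
E = E° − (0.0592/n) log Q = +3.82 − (0.0592/6)(6.323) = +3.758 V.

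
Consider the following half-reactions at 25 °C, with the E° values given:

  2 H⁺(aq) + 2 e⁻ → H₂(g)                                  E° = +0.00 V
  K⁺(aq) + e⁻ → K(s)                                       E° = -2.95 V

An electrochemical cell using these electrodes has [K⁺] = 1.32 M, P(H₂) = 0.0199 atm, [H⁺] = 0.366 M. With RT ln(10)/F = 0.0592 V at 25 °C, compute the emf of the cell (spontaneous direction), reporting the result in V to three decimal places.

H⁺/H₂ is the cathode (higher E°), K⁺/K the anode: E°cell = +0.00 − (-2.95) = +2.95 V, n = 2.
Overall: 2 H⁺(aq) + 2 K(s) → H₂(g) + 2 K⁺(aq)
Q = P(H₂)·[K⁺]^2 / ([H⁺]^2); log Q = -0.587.
E = E° − (0.0592/n) log Q = +2.95 − (0.0592/2)(-0.587) = +2.967 V.

+2.967 V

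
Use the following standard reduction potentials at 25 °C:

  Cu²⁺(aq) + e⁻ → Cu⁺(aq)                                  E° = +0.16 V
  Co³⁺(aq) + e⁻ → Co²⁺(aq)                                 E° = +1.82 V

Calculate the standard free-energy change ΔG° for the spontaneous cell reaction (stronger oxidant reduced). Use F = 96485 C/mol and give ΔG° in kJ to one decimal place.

Co³⁺/Co²⁺ (E° = +1.82 V) is the cathode; Cu²⁺/Cu⁺ (E° = +0.16 V) is the anode, so E°cell = +1.66 V.
Balancing electrons gives n = 1 (lcm of 1 and 1).
ΔG° = −nFE° = −(1)(96485)(+1.66) = -160,165 J = -160.2 kJ.

-160.2 kJ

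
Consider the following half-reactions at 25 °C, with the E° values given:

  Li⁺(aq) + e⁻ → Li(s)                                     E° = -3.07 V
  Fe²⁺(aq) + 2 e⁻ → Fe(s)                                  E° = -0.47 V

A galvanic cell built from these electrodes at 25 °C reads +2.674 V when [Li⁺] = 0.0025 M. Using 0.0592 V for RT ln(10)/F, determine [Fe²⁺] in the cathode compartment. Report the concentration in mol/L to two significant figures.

0.0020 M

Fe²⁺/Fe is the cathode, Li⁺/Li the anode: E°cell = +2.60 V, n = 2.
Overall reaction: Fe²⁺(aq) + 2 Li(s) → Fe(s) + 2 Li⁺(aq); Q = [Li⁺]^2/[Fe²⁺]^1.
From E = E° − (0.0592/n) log Q: log Q = (E° − E)·n/0.0592 = (+2.60 − (+2.674))·2/0.0592 = -2.5000.
So 1·log[Fe²⁺] = 2·log(0.0025) − log Q = -5.2041 − (-2.5000) = -2.7041; [Fe²⁺] = 10^(-2.7041) ≈ 0.0020 M.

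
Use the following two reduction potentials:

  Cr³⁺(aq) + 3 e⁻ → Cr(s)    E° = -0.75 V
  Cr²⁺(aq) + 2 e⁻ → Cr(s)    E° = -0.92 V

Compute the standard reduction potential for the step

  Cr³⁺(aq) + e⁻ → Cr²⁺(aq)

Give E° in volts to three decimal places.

-0.410 V

Sequential free energies add, so n₃E°₃ = n₁E°₁ + n₂E°₂.
With n₃ = 3, and the known step contributing 2×(-0.92) V, the unknown satisfies 1·E° = 3×(-0.75) − 2×(-0.92) = -0.410.
E° = -0.410 / 1 = -0.410 V.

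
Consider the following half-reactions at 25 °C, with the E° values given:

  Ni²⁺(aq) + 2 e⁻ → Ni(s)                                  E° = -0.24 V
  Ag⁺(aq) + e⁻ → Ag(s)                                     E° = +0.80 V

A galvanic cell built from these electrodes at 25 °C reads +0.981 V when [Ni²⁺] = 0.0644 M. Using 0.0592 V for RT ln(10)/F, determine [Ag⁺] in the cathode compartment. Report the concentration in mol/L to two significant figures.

Ag⁺/Ag is the cathode, Ni²⁺/Ni the anode: E°cell = +1.04 V, n = 2.
Overall reaction: 2 Ag⁺(aq) + Ni(s) → 2 Ag(s) + Ni²⁺(aq); Q = [Ni²⁺]^1/[Ag⁺]^2.
From E = E° − (0.0592/n) log Q: log Q = (E° − E)·n/0.0592 = (+1.04 − (+0.981))·2/0.0592 = 1.9932.
So 2·log[Ag⁺] = 1·log(0.0644) − log Q = -1.1911 − (1.9932) = -3.1843; log[Ag⁺] = -3.1843 / 2 = -1.5921; [Ag⁺] = 10^(-1.5921) ≈ 0.026 M.

0.026 M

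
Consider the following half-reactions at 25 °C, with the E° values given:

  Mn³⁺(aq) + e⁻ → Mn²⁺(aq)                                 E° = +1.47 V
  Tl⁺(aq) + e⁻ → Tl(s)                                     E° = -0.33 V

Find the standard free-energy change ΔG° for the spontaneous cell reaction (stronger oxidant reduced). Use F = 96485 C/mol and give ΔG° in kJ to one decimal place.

Mn³⁺/Mn²⁺ (E° = +1.47 V) is the cathode; Tl⁺/Tl (E° = -0.33 V) is the anode, so E°cell = +1.80 V.
Balancing electrons gives n = 1 (lcm of 1 and 1).
ΔG° = −nFE° = −(1)(96485)(+1.80) = -173,673 J = -173.7 kJ.

-173.7 kJ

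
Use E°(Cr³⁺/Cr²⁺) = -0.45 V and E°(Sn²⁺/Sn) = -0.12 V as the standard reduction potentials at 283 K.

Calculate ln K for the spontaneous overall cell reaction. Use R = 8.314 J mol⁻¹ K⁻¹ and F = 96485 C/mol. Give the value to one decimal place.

Cathode: Sn²⁺/Sn; anode: Cr³⁺/Cr²⁺. E°cell = (-0.12) − (-0.45) = +0.33 V, with n = 2.
ΔG° = −nFE° = −RT ln K, so ln K = nFE°/(RT) = (2)(96485)(+0.33) / ((8.314)(283)) = 27.065.

27.1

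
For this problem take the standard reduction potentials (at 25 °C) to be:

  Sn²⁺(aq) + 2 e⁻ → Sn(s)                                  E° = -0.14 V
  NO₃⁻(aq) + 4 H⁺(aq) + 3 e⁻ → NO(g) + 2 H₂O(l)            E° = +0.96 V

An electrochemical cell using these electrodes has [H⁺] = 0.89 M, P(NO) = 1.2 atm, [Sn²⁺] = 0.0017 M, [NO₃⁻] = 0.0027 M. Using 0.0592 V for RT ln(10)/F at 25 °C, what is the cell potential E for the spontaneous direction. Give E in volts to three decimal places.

+1.126 V

NO₃⁻/NO is the cathode (higher E°), Sn²⁺/Sn the anode: E°cell = +0.96 − (-0.14) = +1.10 V, n = 6.
Overall: 2 NO₃⁻(aq) + 8 H⁺(aq) + 3 Sn(s) → 2 NO(g) + 4 H₂O(l) + 3 Sn²⁺(aq)
Q = P(NO)^2·[Sn²⁺]^3 / ([NO₃⁻]^2·[H⁺]^8); log Q = -2.608.
E = E° − (0.0592/n) log Q = +1.10 − (0.0592/6)(-2.608) = +1.126 V.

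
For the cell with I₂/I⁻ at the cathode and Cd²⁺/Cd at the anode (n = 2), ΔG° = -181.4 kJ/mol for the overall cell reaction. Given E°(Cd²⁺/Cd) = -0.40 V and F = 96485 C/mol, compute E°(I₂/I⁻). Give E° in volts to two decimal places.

+0.54 V

E°cell = −ΔG°/(nF) = −(-181.4×10³)/((2)(96485)) = +0.940 V.
Since I₂/I⁻ is the cathode and Cd²⁺/Cd the anode, E°cell = E°(I₂/I⁻) − E°(Cd²⁺/Cd).
So E°(I₂/I⁻) = E°cell + E°(Cd²⁺/Cd) = +0.940 + (-0.40) = +0.54 V.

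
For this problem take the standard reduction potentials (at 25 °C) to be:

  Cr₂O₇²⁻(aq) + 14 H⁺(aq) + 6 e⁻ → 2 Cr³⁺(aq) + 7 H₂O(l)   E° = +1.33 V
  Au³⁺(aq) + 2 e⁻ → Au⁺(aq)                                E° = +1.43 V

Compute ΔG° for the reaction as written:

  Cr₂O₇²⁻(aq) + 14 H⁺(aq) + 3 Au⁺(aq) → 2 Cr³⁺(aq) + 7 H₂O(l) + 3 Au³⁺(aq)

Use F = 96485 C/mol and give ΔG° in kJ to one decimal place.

As written, Cr₂O₇²⁻/Cr³⁺ is reduced (cathode) and Au³⁺/Au⁺ is oxidised (anode), so E°cell = (+1.33) − (+1.43) = -0.10 V.
Balancing electrons gives n = 6.
ΔG° = −nFE° = −(6)(96485)(-0.10) = 57,891 J = +57.9 kJ.

+57.9 kJ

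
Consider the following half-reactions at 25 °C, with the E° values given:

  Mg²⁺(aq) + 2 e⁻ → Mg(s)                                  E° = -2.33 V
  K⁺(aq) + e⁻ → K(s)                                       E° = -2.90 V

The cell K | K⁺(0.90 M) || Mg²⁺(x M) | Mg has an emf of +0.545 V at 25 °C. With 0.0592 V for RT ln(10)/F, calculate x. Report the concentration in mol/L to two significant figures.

0.12 M

Mg²⁺/Mg is the cathode, K⁺/K the anode: E°cell = +0.57 V, n = 2.
Overall reaction: Mg²⁺(aq) + 2 K(s) → Mg(s) + 2 K⁺(aq); Q = [K⁺]^2/[Mg²⁺]^1.
From E = E° − (0.0592/n) log Q: log Q = (E° − E)·n/0.0592 = (+0.57 − (+0.545))·2/0.0592 = 0.8446.
So 1·log[Mg²⁺] = 2·log(0.9) − log Q = -0.0915 − (0.8446) = -0.9361; [Mg²⁺] = 10^(-0.9361) ≈ 0.12 M.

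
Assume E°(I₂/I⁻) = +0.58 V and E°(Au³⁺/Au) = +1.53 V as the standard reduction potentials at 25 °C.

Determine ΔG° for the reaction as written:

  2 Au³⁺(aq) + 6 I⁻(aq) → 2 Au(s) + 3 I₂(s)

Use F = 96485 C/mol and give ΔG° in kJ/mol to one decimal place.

As written, Au³⁺/Au is reduced (cathode) and I₂/I⁻ is oxidised (anode), so E°cell = (+1.53) − (+0.58) = +0.95 V.
Balancing electrons gives n = 6.
ΔG° = −nFE° = −(6)(96485)(+0.95) = -549,964 J = -550.0 kJ/mol.

-550.0 kJ/mol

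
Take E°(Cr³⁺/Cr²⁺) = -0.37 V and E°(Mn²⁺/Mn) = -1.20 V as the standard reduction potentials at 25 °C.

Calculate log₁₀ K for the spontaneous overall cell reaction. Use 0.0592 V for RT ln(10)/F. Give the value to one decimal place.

Cathode: Cr³⁺/Cr²⁺; anode: Mn²⁺/Mn. E°cell = +0.83 V, n = 2.
log K = nE°cell / 0.0592 = (2)(+0.83) / 0.0592 = 28.0.

28.0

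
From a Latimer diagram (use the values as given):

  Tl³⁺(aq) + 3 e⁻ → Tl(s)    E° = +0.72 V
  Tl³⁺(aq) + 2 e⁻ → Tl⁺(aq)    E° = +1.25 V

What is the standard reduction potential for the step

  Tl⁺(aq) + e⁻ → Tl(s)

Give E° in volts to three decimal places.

Sequential free energies add, so n₃E°₃ = n₁E°₁ + n₂E°₂.
With n₃ = 3, and the known step contributing 2×(+1.25) V, the unknown satisfies 1·E° = 3×(+0.72) − 2×(+1.25) = -0.340.
E° = -0.340 / 1 = -0.340 V.

-0.340 V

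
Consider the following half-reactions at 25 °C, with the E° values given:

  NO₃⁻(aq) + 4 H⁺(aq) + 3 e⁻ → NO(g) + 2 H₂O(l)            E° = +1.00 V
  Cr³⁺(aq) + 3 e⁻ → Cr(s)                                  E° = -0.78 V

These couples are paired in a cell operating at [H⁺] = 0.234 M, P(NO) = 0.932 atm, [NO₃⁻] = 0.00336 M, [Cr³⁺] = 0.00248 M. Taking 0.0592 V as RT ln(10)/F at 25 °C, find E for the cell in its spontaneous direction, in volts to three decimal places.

NO₃⁻/NO is the cathode (higher E°), Cr³⁺/Cr the anode: E°cell = +1.00 − (-0.78) = +1.78 V, n = 3.
Overall: NO₃⁻(aq) + 4 H⁺(aq) + Cr(s) → NO(g) + 2 H₂O(l) + Cr³⁺(aq)
Q = P(NO)·[Cr³⁺] / ([NO₃⁻]·[H⁺]^4); log Q = 2.361.
E = E° − (0.0592/n) log Q = +1.78 − (0.0592/3)(2.361) = +1.733 V.

+1.733 V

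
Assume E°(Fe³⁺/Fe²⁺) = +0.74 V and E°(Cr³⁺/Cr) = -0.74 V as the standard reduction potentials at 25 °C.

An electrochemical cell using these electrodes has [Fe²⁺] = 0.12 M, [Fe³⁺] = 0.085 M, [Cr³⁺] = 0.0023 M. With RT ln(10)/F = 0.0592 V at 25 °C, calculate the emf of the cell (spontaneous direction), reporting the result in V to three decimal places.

Fe³⁺/Fe²⁺ is the cathode (higher E°), Cr³⁺/Cr the anode: E°cell = +0.74 − (-0.74) = +1.48 V, n = 3.
Overall: 3 Fe³⁺(aq) + Cr(s) → 3 Fe²⁺(aq) + Cr³⁺(aq)
Q = [Fe²⁺]^3·[Cr³⁺] / ([Fe³⁺]^3); log Q = -2.189.
E = E° − (0.0592/n) log Q = +1.48 − (0.0592/3)(-2.189) = +1.523 V.

+1.523 V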